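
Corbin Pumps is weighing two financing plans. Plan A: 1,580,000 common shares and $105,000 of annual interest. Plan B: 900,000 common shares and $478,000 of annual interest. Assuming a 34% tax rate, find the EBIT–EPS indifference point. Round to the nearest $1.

$971,676

Set EPS_A = EPS_B: (EBIT − $105,000)(1 − 0.34) ÷ 1,580,000 = (EBIT − $478,000)(1 − 0.34) ÷ 900,000.
Cancelling (1 − t) and cross-multiplying: 900,000·(EBIT − 105,000) = 1,580,000·(EBIT − 478,000).
Solving, EBIT = (478,000·1,580,000 − 105,000·900,000) / (1,580,000 − 900,000) = 660,740,000,000 / 680,000 = 971,676.47.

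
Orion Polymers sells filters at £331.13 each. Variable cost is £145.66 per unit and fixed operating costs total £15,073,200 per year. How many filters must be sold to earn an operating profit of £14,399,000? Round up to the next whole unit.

Contribution margin per unit = £331.13 − £145.66 = £185.47.
Required volume = (fixed costs + target profit) ÷ CM = (£15,073,200 + £14,399,000) ÷ £185.47 = 158,905.48, so 158,906 filters.

158,906 filters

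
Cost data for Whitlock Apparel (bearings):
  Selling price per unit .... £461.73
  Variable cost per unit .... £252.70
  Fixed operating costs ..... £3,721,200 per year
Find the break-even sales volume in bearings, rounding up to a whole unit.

17,803 bearings

Contribution margin per unit = £461.73 − £252.70 = £209.03.
Break-even volume = fixed costs ÷ CM per unit = £3,721,200 ÷ £209.03 = 17,802.23, so 17,803 bearings.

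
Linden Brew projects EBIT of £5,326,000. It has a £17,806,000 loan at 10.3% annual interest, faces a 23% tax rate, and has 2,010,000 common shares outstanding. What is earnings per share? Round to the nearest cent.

Interest = £1,834,018.00, so EBT = £5,326,000 − £1,834,018.00 = £3,491,982.00.
After tax at 23%: net income = £3,491,982.00 × 0.77 = £2,688,826.14.
Per share: £2,688,826.14 / 2,010,000 shares = £1.34.

£1.34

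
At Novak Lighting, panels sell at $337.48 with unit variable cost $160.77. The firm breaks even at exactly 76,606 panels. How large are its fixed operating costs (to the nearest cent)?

Unit CM = price − variable cost = $337.48 − $160.77 = $176.71.
Since BE = FC / CM, FC = 76,606 × $176.71 = $13,537,046.26.

$13,537,046.26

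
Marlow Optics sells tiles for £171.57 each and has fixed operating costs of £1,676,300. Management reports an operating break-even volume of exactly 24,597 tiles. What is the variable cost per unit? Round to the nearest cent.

£103.42

Contribution per unit must be FC / Q = £1,676,300 / 24,597 = £68.1506.
Variable cost per unit = £171.57 − £68.1506 = £103.42.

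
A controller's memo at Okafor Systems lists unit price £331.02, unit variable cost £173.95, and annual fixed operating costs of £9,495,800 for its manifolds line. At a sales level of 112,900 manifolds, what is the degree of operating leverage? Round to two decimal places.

2.15

At 112,900 units, contribution = 112,900 × £157.07 = £17,733,203.00.
Operating income = contribution − fixed costs = £17,733,203.00 − £9,495,800 = £8,237,403.00.
DOL = contribution ÷ EBIT = £17,733,203.00 ÷ £8,237,403.00 = 2.1528.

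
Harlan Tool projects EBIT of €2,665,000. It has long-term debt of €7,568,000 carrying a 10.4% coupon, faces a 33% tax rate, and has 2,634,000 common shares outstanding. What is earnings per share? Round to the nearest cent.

€0.48

Interest = €787,072.00, so EBT = €2,665,000 − €787,072.00 = €1,877,928.00.
Net income = €1,877,928.00 × (1 − 0.33) = €1,258,211.76.
EPS = €1,258,211.76 ÷ 2,634,000 = €0.48.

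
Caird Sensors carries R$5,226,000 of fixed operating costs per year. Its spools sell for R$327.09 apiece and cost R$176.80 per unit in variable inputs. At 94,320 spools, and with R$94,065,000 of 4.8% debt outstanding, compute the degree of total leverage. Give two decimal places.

At 94,320 units, contribution = 94,320 × R$150.29 = R$14,175,352.80.
Subtracting fixed costs: EBIT = R$14,175,352.80 − R$5,226,000 = R$8,949,352.80. Interest = R$4,515,120.00, so EBIT − I = R$4,434,232.80.
Degree of total leverage = total CM / (EBIT − interest) = R$14,175,352.80 / R$4,434,232.80 = 3.1968.

3.20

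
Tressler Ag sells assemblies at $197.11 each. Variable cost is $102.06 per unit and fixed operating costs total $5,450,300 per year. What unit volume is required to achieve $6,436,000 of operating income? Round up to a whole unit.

125,054 assemblies

Each unit contributes $197.11 − $102.06 = $95.05.
Need Q such that Q × $95.05 − $5,450,300 = $6,436,000, i.e. Q = $11,886,300 / $95.05 = 125,053.13 → 125,054.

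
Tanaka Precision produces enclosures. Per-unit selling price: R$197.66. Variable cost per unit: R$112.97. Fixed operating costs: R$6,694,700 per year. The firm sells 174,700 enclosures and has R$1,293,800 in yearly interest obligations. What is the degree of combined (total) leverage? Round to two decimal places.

2.17

At 174,700 units, contribution = 174,700 × R$84.69 = R$14,795,343.00.
Operating income = contribution − fixed costs = R$14,795,343.00 − R$6,694,700 = R$8,100,643.00. Interest = R$1,293,800.00, so EBIT − I = R$6,806,843.00.
Degree of total leverage = total CM / (EBIT − interest) = R$14,795,343.00 / R$6,806,843.00 = 2.1736.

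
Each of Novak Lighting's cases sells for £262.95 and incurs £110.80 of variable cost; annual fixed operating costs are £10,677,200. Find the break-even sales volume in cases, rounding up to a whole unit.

Contribution margin per unit = £262.95 − £110.80 = £152.15.
Break-even Q = £10,677,200 / £152.15 = 70,175.48 → 70,176 cases.

70,176 cases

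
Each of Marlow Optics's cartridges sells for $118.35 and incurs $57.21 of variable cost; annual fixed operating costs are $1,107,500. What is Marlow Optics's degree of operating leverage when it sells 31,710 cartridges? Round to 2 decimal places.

Total contribution margin = 31,710 × $61.14 = $1,938,749.40.
EBIT = $1,938,749.40 − $1,107,500 = $831,249.40.
DOL = contribution ÷ EBIT = $1,938,749.40 ÷ $831,249.40 = 2.3323.

2.33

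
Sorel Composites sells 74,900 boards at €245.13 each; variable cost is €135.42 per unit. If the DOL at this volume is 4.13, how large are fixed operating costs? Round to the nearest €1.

€6,227,623

Total contribution margin = 74,900 × €109.71 = €8,217,279.00.
DOL = contribution / EBIT, so EBIT = €8,217,279.00 / 4.13 = €1,989,655.93.
Fixed costs = CM − EBIT = €8,217,279.00 − €1,989,655.93 = €6,227,623.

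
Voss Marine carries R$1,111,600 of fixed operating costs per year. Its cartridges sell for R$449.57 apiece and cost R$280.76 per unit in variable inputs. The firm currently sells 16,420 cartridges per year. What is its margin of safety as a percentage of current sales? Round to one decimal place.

59.9%

Each unit contributes R$449.57 − R$280.76 = R$168.81. Break-even units = R$1,111,600 ÷ R$168.81 = 6,584.92; break-even revenue = 6,584.92 × R$449.57 = R$2,960,381.57.
Current sales = 16,420 × R$449.57 = R$7,381,939.40.
Margin of safety = (R$7,381,939.40 − R$2,960,381.57) ÷ R$7,381,939.40 = 59.9%.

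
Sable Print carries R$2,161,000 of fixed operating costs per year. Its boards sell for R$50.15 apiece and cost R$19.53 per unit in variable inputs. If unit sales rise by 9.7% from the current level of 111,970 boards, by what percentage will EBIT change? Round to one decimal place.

+26.2%

Contribution at this volume is 111,970 × R$30.62 = R$3,428,521.40.
EBIT = R$3,428,521.40 − R$2,161,000 = R$1,267,521.40.
DOL = contribution ÷ EBIT = R$3,428,521.40 ÷ R$1,267,521.40 = 2.7049.
So EBIT moves 2.7049 × (+9.7%) = +26.2%.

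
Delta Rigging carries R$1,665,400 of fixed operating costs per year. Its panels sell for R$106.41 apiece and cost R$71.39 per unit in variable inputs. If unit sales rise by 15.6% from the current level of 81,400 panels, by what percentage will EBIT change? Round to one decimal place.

+37.5%

Total contribution margin = 81,400 × R$35.02 = R$2,850,628.00.
EBIT = R$2,850,628.00 − R$1,665,400 = R$1,185,228.00.
So DOL = total CM / EBIT = R$2,850,628.00 / R$1,185,228.00 = 2.4051.
So EBIT moves 2.4051 × (+15.6%) = +37.5%.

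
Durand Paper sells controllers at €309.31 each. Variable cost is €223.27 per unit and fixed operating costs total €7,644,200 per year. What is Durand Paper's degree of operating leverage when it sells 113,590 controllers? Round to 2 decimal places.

At 113,590 units, contribution = 113,590 × €86.04 = €9,773,283.60.
Operating income = contribution − fixed costs = €9,773,283.60 − €7,644,200 = €2,129,083.60.
DOL = contribution ÷ EBIT = €9,773,283.60 ÷ €2,129,083.60 = 4.5904.

4.59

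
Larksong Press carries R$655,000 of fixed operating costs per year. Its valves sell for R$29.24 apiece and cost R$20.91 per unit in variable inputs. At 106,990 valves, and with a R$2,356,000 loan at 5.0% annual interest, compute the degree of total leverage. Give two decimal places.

Total contribution margin = 106,990 × R$8.33 = R$891,226.70.
EBIT = R$891,226.70 − R$655,000 = R$236,226.70. Interest = R$117,800.00.
DOL = R$891,226.70 ÷ R$236,226.70 = 3.7728; DFL = R$236,226.70 ÷ R$118,426.70 = 1.9947.
Combined leverage = 3.7728 × 1.9947 = 7.5256.

7.53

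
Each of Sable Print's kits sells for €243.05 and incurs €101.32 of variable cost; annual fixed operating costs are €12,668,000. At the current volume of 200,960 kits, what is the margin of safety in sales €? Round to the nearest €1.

Contribution margin per unit = €243.05 − €101.32 = €141.73. Break-even units = €12,668,000 ÷ €141.73 = 89,381.22; break-even revenue = 89,381.22 × €243.05 = €21,724,104.99.
Current sales = 200,960 × €243.05 = €48,843,328.00.
Margin of safety = €48,843,328.00 − €21,724,104.99 = €27,119,223.

€27,119,223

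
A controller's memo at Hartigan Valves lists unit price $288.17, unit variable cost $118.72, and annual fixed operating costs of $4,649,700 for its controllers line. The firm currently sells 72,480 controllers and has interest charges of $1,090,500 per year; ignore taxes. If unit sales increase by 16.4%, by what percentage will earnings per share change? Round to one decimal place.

Total contribution margin = 72,480 × $169.45 = $12,281,736.00.
Subtracting fixed costs: EBIT = $12,281,736.00 − $4,649,700 = $7,632,036.00.
Interest = $1,090,500.00, so EBIT − I = $6,541,536.00.
DCL = total CM / (EBIT − I) = $12,281,736.00 / $6,541,536.00 = 1.8775.
%ΔEPS = DCL × %ΔSales = 1.8775 × +16.4% = +30.8%.

+30.8%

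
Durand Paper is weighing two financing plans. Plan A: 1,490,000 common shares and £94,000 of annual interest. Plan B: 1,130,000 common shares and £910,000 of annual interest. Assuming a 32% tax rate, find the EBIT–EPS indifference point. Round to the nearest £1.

At indifference, (EBIT − 94,000)(1 − t)/1,490,000 = (EBIT − 910,000)(1 − t)/1,130,000.
Cancelling (1 − t) and cross-multiplying: 1,130,000·(EBIT − 94,000) = 1,490,000·(EBIT − 910,000).
EBIT × (1,490,000 − 1,130,000) = 910,000 × 1,490,000 − 94,000 × 1,130,000 = 1,249,680,000,000, so EBIT = 1,249,680,000,000 ÷ 360,000 = 3,471,333.33.

£3,471,333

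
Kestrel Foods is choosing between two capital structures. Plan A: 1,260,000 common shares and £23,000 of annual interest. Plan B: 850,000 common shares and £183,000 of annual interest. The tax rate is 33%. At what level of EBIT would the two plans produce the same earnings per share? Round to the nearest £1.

At indifference, (EBIT − 23,000)(1 − t)/1,260,000 = (EBIT − 183,000)(1 − t)/850,000.
Cancelling (1 − t) and cross-multiplying: 850,000·(EBIT − 23,000) = 1,260,000·(EBIT − 183,000).
Solving, EBIT = (183,000·1,260,000 − 23,000·850,000) / (1,260,000 − 850,000) = 211,030,000,000 / 410,000 = 514,707.32.

£514,707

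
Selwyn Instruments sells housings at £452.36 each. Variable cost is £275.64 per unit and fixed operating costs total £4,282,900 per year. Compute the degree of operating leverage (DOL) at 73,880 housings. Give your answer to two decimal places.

1.49

Contribution at this volume is 73,880 × £176.72 = £13,056,073.60.
Operating income = contribution − fixed costs = £13,056,073.60 − £4,282,900 = £8,773,173.60.
So DOL = total CM / EBIT = £13,056,073.60 / £8,773,173.60 = 1.4882.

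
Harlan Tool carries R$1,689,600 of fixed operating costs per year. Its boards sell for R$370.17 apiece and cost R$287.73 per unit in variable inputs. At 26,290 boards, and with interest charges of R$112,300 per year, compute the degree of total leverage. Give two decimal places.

5.93

Contribution at this volume is 26,290 × R$82.44 = R$2,167,347.60.
EBIT = R$2,167,347.60 − R$1,689,600 = R$477,747.60. Interest = R$112,300.00, so EBIT − I = R$365,447.60.
DCL = contribution ÷ (EBIT − I) = R$2,167,347.60 ÷ R$365,447.60 = 5.9307.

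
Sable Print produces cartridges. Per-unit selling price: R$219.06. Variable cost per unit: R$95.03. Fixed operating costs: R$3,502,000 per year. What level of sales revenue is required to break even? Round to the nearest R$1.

Contribution margin per unit = R$219.06 − R$95.03 = R$124.03, a CM ratio of R$124.03 ÷ R$219.06 = 0.5662.
Break-even revenue = fixed costs × price ÷ CM = R$3,502,000 × R$219.06 ÷ R$124.03 = R$6,185,182.

R$6,185,182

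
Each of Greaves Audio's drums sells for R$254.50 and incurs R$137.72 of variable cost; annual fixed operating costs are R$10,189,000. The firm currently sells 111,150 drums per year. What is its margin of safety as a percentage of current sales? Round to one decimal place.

21.5%

Each unit contributes R$254.50 − R$137.72 = R$116.78. Break-even units = R$10,189,000 ÷ R$116.78 = 87,249.53; break-even revenue = 87,249.53 × R$254.50 = R$22,205,005.14.
Actual sales revenue = 111,150 × R$254.50 = R$28,287,675.00.
Margin of safety = (R$28,287,675.00 − R$22,205,005.14) ÷ R$28,287,675.00 = 21.5%.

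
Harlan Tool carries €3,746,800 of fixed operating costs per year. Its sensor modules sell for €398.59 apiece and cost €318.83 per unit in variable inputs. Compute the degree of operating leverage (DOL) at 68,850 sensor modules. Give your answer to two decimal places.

Total contribution margin = 68,850 × €79.76 = €5,491,476.00.
EBIT = €5,491,476.00 − €3,746,800 = €1,744,676.00.
DOL = contribution ÷ EBIT = €5,491,476.00 ÷ €1,744,676.00 = 3.1476.

3.15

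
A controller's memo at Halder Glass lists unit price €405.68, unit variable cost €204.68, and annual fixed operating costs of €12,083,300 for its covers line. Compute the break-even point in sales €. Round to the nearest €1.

Contribution margin per unit = €405.68 − €204.68 = €201.00, a CM ratio of €201.00 ÷ €405.68 = 0.4955.
Break-even revenue = fixed costs × price ÷ CM = €12,083,300 × €405.68 ÷ €201.00 = €24,387,827.

€24,387,827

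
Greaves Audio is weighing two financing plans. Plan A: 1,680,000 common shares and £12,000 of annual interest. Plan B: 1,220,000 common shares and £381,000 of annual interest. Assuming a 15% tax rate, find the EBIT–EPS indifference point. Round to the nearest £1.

£1,359,652

At indifference, (EBIT − 12,000)(1 − t)/1,680,000 = (EBIT − 381,000)(1 − t)/1,220,000.
Cancelling (1 − t) and cross-multiplying: 1,220,000·(EBIT − 12,000) = 1,680,000·(EBIT − 381,000).
EBIT × (1,680,000 − 1,220,000) = 381,000 × 1,680,000 − 12,000 × 1,220,000 = 625,440,000,000, so EBIT = 625,440,000,000 ÷ 460,000 = 1,359,652.17.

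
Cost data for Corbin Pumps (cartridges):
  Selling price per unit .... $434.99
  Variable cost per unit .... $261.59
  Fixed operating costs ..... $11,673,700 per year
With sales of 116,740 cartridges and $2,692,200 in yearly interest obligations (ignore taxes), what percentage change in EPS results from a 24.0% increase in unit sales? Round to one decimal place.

Contribution at this volume is 116,740 × $173.40 = $20,242,716.00.
Subtracting fixed costs: EBIT = $20,242,716.00 − $11,673,700 = $8,569,016.00.
Interest = $2,692,200.00, so EBIT − I = $5,876,816.00.
DCL = total CM / (EBIT − I) = $20,242,716.00 / $5,876,816.00 = 3.4445.
EPS therefore changes by 3.4445 × (+24.0%) = +82.7%.

+82.7%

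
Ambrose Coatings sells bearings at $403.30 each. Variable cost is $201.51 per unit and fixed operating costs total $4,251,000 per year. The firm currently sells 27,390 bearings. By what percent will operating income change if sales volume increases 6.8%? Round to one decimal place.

Contribution at this volume is 27,390 × $201.79 = $5,527,028.10.
Operating income = contribution − fixed costs = $5,527,028.10 − $4,251,000 = $1,276,028.10.
So DOL = total CM / EBIT = $5,527,028.10 / $1,276,028.10 = 4.3314.
%ΔEBIT = DOL × %ΔSales = 4.3314 × +6.8% = +29.5%.

+29.5%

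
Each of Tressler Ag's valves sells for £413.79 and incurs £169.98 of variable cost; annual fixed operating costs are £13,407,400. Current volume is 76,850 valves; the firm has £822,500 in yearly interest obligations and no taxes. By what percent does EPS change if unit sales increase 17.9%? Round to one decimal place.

+74.4%

Total contribution margin = 76,850 × £243.81 = £18,736,798.50.
EBIT = £18,736,798.50 − £13,407,400 = £5,329,398.50.
After interest of £822,500.00, pre-tax earnings = £4,506,898.50.
Degree of combined leverage = contribution ÷ (EBIT − I) = £18,736,798.50 ÷ £4,506,898.50 = 4.1574.
%ΔEPS = DCL × %ΔSales = 4.1574 × +17.9% = +74.4%.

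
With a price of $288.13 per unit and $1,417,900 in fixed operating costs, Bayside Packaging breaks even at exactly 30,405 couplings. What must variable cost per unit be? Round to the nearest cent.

At break-even, FC = Q × (P − VC), so P − VC = $1,417,900 ÷ 30,405 = $46.6338.
Hence VC = price − CM = $288.13 − $46.6338 = $241.50.

$241.50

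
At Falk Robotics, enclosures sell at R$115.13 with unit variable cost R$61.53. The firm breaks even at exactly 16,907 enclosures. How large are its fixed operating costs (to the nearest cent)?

R$906,215.20

Unit CM = price − variable cost = R$115.13 − R$61.53 = R$53.60.
Since BE = FC / CM, FC = 16,907 × R$53.60 = R$906,215.20.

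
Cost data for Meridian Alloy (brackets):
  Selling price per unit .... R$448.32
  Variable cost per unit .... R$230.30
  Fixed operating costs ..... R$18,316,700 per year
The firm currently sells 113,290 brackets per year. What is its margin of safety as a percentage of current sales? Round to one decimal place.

25.8%

Each unit contributes R$448.32 − R$230.30 = R$218.02. Break-even units = R$18,316,700 ÷ R$218.02 = 84,013.85; break-even revenue = 84,013.85 × R$448.32 = R$37,665,090.10.
Actual sales revenue = 113,290 × R$448.32 = R$50,790,172.80.
Margin of safety = (R$50,790,172.80 − R$37,665,090.10) ÷ R$50,790,172.80 = 25.8%.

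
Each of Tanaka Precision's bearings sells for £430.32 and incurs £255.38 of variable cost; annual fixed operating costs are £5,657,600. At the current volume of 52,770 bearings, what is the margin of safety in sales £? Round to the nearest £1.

£8,791,338

Contribution margin per unit = £430.32 − £255.38 = £174.94. Break-even units = £5,657,600 ÷ £174.94 = 32,340.23; break-even revenue = 32,340.23 × £430.32 = £13,916,648.18.
Actual sales revenue = 52,770 × £430.32 = £22,707,986.40.
Margin of safety = £22,707,986.40 − £13,916,648.18 = £8,791,338.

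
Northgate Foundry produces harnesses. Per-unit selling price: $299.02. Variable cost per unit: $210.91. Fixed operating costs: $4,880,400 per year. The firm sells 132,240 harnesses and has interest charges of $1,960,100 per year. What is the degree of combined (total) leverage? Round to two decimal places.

At 132,240 units, contribution = 132,240 × $88.11 = $11,651,666.40.
Operating income = contribution − fixed costs = $11,651,666.40 − $4,880,400 = $6,771,266.40. Interest = $1,960,100.00.
DOL = $11,651,666.40 ÷ $6,771,266.40 = 1.7208; DFL = $6,771,266.40 ÷ $4,811,166.40 = 1.4074.
DCL = DOL × DFL = 1.7208 × 1.4074 = 2.4219.

2.42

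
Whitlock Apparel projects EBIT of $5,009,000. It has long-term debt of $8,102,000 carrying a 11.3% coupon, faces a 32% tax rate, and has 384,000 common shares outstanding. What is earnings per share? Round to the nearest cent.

$7.25

Pre-tax income = $5,009,000 − $915,526.00 = $4,093,474.00.
After tax at 32%: net income = $4,093,474.00 × 0.68 = $2,783,562.32.
Per share: $2,783,562.32 / 384,000 shares = $7.25.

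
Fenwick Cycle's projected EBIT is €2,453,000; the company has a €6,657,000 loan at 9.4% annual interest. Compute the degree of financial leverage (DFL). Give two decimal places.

1.34

Interest = €625,758.00.
Degree of financial leverage = EBIT / (EBIT − interest) = €2,453,000 / €1,827,242.00 = 1.3425.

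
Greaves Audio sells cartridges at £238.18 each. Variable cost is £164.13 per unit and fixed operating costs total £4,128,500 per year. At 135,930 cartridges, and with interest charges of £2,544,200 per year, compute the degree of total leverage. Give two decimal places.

2.97

Total contribution margin = 135,930 × £74.05 = £10,065,616.50.
Operating income = contribution − fixed costs = £10,065,616.50 − £4,128,500 = £5,937,116.50. Interest = £2,544,200.00, so EBIT − I = £3,392,916.50.
DCL = contribution ÷ (EBIT − I) = £10,065,616.50 ÷ £3,392,916.50 = 2.9667.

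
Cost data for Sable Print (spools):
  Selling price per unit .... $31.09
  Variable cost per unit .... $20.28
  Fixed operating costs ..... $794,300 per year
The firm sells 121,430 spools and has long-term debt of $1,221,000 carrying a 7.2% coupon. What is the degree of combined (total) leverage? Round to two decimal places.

3.05

Total contribution margin = 121,430 × $10.81 = $1,312,658.30.
Subtracting fixed costs: EBIT = $1,312,658.30 − $794,300 = $518,358.30. Interest = $87,912.00, so EBIT − I = $430,446.30.
Degree of total leverage = total CM / (EBIT − interest) = $1,312,658.30 / $430,446.30 = 3.0495.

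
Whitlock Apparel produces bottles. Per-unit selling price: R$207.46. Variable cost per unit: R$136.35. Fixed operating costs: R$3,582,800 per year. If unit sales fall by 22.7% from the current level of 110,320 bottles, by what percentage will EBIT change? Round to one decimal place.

-41.8%

At 110,320 units, contribution = 110,320 × R$71.11 = R$7,844,855.20.
Operating income = contribution − fixed costs = R$7,844,855.20 − R$3,582,800 = R$4,262,055.20.
DOL = contribution ÷ EBIT = R$7,844,855.20 ÷ R$4,262,055.20 = 1.8406.
So EBIT moves 1.8406 × (-22.7%) = -41.8%.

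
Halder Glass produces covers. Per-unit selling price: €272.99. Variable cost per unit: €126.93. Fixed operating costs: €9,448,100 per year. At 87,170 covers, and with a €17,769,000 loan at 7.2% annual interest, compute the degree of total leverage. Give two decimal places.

Contribution at this volume is 87,170 × €146.06 = €12,732,050.20.
Operating income = contribution − fixed costs = €12,732,050.20 − €9,448,100 = €3,283,950.20. Interest = €1,279,368.00.
DOL = €12,732,050.20 ÷ €3,283,950.20 = 3.8771; DFL = €3,283,950.20 ÷ €2,004,582.20 = 1.6382.
DCL = DOL × DFL = 3.8771 × 1.6382 = 6.3515.

6.35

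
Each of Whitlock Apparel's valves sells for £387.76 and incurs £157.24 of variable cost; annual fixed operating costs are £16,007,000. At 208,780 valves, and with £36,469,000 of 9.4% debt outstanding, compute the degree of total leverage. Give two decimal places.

1.68

At 208,780 units, contribution = 208,780 × £230.52 = £48,127,965.60.
EBIT = £48,127,965.60 − £16,007,000 = £32,120,965.60. Interest = £3,428,086.00, so EBIT − I = £28,692,879.60.
DCL = contribution ÷ (EBIT − I) = £48,127,965.60 ÷ £28,692,879.60 = 1.6773.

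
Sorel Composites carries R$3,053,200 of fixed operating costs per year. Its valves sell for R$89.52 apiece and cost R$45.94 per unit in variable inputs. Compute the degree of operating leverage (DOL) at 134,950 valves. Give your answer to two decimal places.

2.08

Total contribution margin = 134,950 × R$43.58 = R$5,881,121.00.
Operating income = contribution − fixed costs = R$5,881,121.00 − R$3,053,200 = R$2,827,921.00.
DOL = contribution ÷ EBIT = R$5,881,121.00 ÷ R$2,827,921.00 = 2.0797.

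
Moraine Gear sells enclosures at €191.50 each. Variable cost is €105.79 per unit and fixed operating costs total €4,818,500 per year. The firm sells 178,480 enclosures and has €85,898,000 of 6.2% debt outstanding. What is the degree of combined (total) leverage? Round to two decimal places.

At 178,480 units, contribution = 178,480 × €85.71 = €15,297,520.80.
Operating income = contribution − fixed costs = €15,297,520.80 − €4,818,500 = €10,479,020.80. Interest = €5,325,676.00, so EBIT − I = €5,153,344.80.
DCL = contribution ÷ (EBIT − I) = €15,297,520.80 ÷ €5,153,344.80 = 2.9685.

2.97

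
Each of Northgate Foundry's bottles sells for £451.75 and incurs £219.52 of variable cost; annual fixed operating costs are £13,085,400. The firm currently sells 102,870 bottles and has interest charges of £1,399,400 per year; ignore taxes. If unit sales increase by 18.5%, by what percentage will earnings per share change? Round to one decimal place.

Contribution at this volume is 102,870 × £232.23 = £23,889,500.10.
Subtracting fixed costs: EBIT = £23,889,500.10 − £13,085,400 = £10,804,100.10.
After interest of £1,399,400.00, pre-tax earnings = £9,404,700.10.
Degree of combined leverage = contribution ÷ (EBIT − I) = £23,889,500.10 ÷ £9,404,700.10 = 2.5402.
EPS therefore changes by 2.5402 × (+18.5%) = +47.0%.

+47.0%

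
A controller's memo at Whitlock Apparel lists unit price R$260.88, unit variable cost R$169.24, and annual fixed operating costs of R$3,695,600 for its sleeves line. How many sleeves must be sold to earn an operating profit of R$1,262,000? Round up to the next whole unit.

54,099 sleeves

Contribution margin per unit = R$260.88 − R$169.24 = R$91.64.
Need Q such that Q × R$91.64 − R$3,695,600 = R$1,262,000, i.e. Q = R$4,957,600 / R$91.64 = 54,098.65 → 54,099.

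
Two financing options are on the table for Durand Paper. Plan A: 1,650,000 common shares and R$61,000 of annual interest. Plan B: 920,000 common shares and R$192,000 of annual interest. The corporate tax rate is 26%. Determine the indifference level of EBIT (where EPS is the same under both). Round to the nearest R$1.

At indifference, (EBIT − 61,000)(1 − t)/1,650,000 = (EBIT − 192,000)(1 − t)/920,000.
The (1 − t) factor cancels: (EBIT − 61,000) × 920,000 = (EBIT − 192,000) × 1,650,000.
EBIT × (1,650,000 − 920,000) = 192,000 × 1,650,000 − 61,000 × 920,000 = 260,680,000,000, so EBIT = 260,680,000,000 ÷ 730,000 = 357,095.89.

R$357,096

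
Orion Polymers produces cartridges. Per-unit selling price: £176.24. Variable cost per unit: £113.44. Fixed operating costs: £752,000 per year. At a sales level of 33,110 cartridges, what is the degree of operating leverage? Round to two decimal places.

At 33,110 units, contribution = 33,110 × £62.80 = £2,079,308.00.
Subtracting fixed costs: EBIT = £2,079,308.00 − £752,000 = £1,327,308.00.
Degree of operating leverage = £2,079,308.00 / £1,327,308.00 = 1.5666.

1.57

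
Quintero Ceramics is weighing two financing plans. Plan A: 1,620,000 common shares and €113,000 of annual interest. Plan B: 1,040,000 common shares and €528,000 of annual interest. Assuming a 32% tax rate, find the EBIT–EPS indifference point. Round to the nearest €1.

€1,272,138

At indifference, (EBIT − 113,000)(1 − t)/1,620,000 = (EBIT − 528,000)(1 − t)/1,040,000.
The (1 − t) factor cancels: (EBIT − 113,000) × 1,040,000 = (EBIT − 528,000) × 1,620,000.
Solving, EBIT = (528,000·1,620,000 − 113,000·1,040,000) / (1,620,000 − 1,040,000) = 737,840,000,000 / 580,000 = 1,272,137.93.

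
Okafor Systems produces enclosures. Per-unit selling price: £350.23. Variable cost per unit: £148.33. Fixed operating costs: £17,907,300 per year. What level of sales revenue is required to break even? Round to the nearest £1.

£31,063,267

Contribution margin per unit = £350.23 − £148.33 = £201.90, a CM ratio of £201.90 ÷ £350.23 = 0.5765.
Break-even sales = FC ÷ CM ratio = £17,907,300 × £350.23 / £201.90 = £31,063,267.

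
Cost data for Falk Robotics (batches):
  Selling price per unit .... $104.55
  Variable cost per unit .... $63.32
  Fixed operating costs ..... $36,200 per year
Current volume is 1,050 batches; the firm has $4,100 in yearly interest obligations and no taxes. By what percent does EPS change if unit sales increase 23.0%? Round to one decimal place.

At 1,050 units, contribution = 1,050 × $41.23 = $43,291.50.
EBIT = $43,291.50 − $36,200 = $7,091.50.
After interest of $4,100.00, pre-tax earnings = $2,991.50.
Degree of combined leverage = contribution ÷ (EBIT − I) = $43,291.50 ÷ $2,991.50 = 14.4715.
EPS therefore changes by 14.4715 × (+23.0%) = +332.8%.

+332.8%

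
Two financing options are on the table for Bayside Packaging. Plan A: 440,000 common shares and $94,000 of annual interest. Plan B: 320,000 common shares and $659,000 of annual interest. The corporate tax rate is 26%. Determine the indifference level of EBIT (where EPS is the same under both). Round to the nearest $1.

Set EPS_A = EPS_B: (EBIT − $94,000)(1 − 0.26) ÷ 440,000 = (EBIT − $659,000)(1 − 0.26) ÷ 320,000.
Cancelling (1 − t) and cross-multiplying: 320,000·(EBIT − 94,000) = 440,000·(EBIT − 659,000).
EBIT × (440,000 − 320,000) = 659,000 × 440,000 − 94,000 × 320,000 = 259,880,000,000, so EBIT = 259,880,000,000 ÷ 120,000 = 2,165,666.67.

$2,165,667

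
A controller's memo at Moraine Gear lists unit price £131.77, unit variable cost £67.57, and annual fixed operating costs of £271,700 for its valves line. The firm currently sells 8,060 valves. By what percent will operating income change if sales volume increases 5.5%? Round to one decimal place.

At 8,060 units, contribution = 8,060 × £64.20 = £517,452.00.
EBIT = £517,452.00 − £271,700 = £245,752.00.
Degree of operating leverage = £517,452.00 / £245,752.00 = 2.1056.
%ΔEBIT = DOL × %ΔSales = 2.1056 × +5.5% = +11.6%.

+11.6%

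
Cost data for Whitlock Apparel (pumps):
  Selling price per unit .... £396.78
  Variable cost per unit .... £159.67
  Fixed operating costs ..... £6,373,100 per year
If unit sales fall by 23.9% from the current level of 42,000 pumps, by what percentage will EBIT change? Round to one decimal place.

Total contribution margin = 42,000 × £237.11 = £9,958,620.00.
EBIT = £9,958,620.00 − £6,373,100 = £3,585,520.00.
So DOL = total CM / EBIT = £9,958,620.00 / £3,585,520.00 = 2.7775.
Operating income changes by 2.7775 × -23.9% = -66.4%.

-66.4%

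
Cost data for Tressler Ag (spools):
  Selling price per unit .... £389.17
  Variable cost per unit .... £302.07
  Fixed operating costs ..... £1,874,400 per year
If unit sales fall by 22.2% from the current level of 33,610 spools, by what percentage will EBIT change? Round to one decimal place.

-61.7%

Contribution at this volume is 33,610 × £87.10 = £2,927,431.00.
Subtracting fixed costs: EBIT = £2,927,431.00 − £1,874,400 = £1,053,031.00.
DOL = contribution ÷ EBIT = £2,927,431.00 ÷ £1,053,031.00 = 2.7800.
Operating income changes by 2.7800 × -22.2% = -61.7%.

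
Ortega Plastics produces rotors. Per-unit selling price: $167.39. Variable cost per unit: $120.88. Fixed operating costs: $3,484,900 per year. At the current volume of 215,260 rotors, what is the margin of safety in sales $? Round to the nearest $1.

$23,490,178

Contribution margin per unit = $167.39 − $120.88 = $46.51. Break-even units = $3,484,900 ÷ $46.51 = 74,927.97; break-even revenue = 74,927.97 × $167.39 = $12,542,193.31.
Actual sales revenue = 215,260 × $167.39 = $36,032,371.40.
Margin of safety = $36,032,371.40 − $12,542,193.31 = $23,490,178.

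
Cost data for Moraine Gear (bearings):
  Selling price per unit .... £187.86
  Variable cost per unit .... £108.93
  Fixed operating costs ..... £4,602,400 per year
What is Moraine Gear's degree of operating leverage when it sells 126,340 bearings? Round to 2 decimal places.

1.86

Total contribution margin = 126,340 × £78.93 = £9,972,016.20.
Subtracting fixed costs: EBIT = £9,972,016.20 − £4,602,400 = £5,369,616.20.
Degree of operating leverage = £9,972,016.20 / £5,369,616.20 = 1.8571.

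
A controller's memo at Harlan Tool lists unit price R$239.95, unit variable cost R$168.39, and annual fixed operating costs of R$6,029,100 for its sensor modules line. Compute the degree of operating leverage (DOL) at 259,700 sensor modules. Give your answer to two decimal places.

1.48

Contribution at this volume is 259,700 × R$71.56 = R$18,584,132.00.
Subtracting fixed costs: EBIT = R$18,584,132.00 − R$6,029,100 = R$12,555,032.00.
DOL = contribution ÷ EBIT = R$18,584,132.00 ÷ R$12,555,032.00 = 1.4802.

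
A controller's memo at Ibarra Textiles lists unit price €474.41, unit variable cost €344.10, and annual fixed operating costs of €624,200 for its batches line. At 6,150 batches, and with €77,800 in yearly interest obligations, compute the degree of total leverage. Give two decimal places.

At 6,150 units, contribution = 6,150 × €130.31 = €801,406.50.
Operating income = contribution − fixed costs = €801,406.50 − €624,200 = €177,206.50. Interest = €77,800.00.
DOL = €801,406.50 ÷ €177,206.50 = 4.5224; DFL = €177,206.50 ÷ €99,406.50 = 1.7826.
DCL = DOL × DFL = 4.5224 × 1.7826 = 8.0616.

8.06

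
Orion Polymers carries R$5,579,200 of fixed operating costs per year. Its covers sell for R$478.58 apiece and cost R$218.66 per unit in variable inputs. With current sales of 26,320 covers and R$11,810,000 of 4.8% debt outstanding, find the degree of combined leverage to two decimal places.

9.84

At 26,320 units, contribution = 26,320 × R$259.92 = R$6,841,094.40.
Subtracting fixed costs: EBIT = R$6,841,094.40 − R$5,579,200 = R$1,261,894.40. Interest = R$566,880.00, so EBIT − I = R$695,014.40.
Degree of total leverage = total CM / (EBIT − interest) = R$6,841,094.40 / R$695,014.40 = 9.8431.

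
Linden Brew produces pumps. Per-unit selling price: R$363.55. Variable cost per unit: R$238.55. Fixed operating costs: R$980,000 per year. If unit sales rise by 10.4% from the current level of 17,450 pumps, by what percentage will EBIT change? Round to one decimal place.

Total contribution margin = 17,450 × R$125.00 = R$2,181,250.00.
EBIT = R$2,181,250.00 − R$980,000 = R$1,201,250.00.
Degree of operating leverage = R$2,181,250.00 / R$1,201,250.00 = 1.8158.
So EBIT moves 1.8158 × (+10.4%) = +18.9%.

+18.9%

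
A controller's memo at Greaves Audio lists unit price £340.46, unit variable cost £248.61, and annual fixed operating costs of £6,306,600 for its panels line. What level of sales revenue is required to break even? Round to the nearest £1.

£23,376,647

CM per unit = £340.46 − £248.61 = £91.85; CM ratio = £91.85 / £340.46 = 0.2698.
Break-even revenue = fixed costs × price ÷ CM = £6,306,600 × £340.46 ÷ £91.85 = £23,376,647.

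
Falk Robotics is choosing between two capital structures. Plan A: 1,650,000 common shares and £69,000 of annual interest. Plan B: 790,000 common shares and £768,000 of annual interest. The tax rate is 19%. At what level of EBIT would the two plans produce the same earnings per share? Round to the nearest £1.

£1,410,105

At indifference, (EBIT − 69,000)(1 − t)/1,650,000 = (EBIT − 768,000)(1 − t)/790,000.
The (1 − t) factor cancels: (EBIT − 69,000) × 790,000 = (EBIT − 768,000) × 1,650,000.
EBIT × (1,650,000 − 790,000) = 768,000 × 1,650,000 − 69,000 × 790,000 = 1,212,690,000,000, so EBIT = 1,212,690,000,000 ÷ 860,000 = 1,410,104.65.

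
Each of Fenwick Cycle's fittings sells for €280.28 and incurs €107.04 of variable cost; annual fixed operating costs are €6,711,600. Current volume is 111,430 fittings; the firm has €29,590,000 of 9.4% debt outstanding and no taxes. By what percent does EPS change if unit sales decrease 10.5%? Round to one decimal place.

-20.7%

Total contribution margin = 111,430 × €173.24 = €19,304,133.20.
EBIT = €19,304,133.20 − €6,711,600 = €12,592,533.20.
Interest = €2,781,460.00, so EBIT − I = €9,811,073.20.
Degree of combined leverage = contribution ÷ (EBIT − I) = €19,304,133.20 ÷ €9,811,073.20 = 1.9676.
%ΔEPS = DCL × %ΔSales = 1.9676 × -10.5% = -20.7%.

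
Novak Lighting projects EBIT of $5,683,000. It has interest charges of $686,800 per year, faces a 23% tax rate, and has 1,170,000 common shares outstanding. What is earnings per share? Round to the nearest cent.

Pre-tax income = $5,683,000 − $686,800.00 = $4,996,200.00.
After tax at 23%: net income = $4,996,200.00 × 0.77 = $3,847,074.00.
Per share: $3,847,074.00 / 1,170,000 shares = $3.29.

$3.29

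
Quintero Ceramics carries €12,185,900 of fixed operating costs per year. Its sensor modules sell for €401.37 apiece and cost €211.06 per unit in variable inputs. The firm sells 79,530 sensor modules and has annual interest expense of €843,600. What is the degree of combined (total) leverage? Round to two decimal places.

Total contribution margin = 79,530 × €190.31 = €15,135,354.30.
Subtracting fixed costs: EBIT = €15,135,354.30 − €12,185,900 = €2,949,454.30. Interest = €843,600.00, so EBIT − I = €2,105,854.30.
DCL = contribution ÷ (EBIT − I) = €15,135,354.30 ÷ €2,105,854.30 = 7.1873.

7.19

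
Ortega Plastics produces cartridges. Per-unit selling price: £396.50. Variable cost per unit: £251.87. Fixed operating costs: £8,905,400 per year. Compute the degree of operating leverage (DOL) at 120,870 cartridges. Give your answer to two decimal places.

2.04

Total contribution margin = 120,870 × £144.63 = £17,481,428.10.
Operating income = contribution − fixed costs = £17,481,428.10 − £8,905,400 = £8,576,028.10.
DOL = contribution ÷ EBIT = £17,481,428.10 ÷ £8,576,028.10 = 2.0384.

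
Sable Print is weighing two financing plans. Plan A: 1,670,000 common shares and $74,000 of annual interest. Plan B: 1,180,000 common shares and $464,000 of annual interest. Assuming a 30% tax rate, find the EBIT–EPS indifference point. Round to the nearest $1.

$1,403,184

At indifference, (EBIT − 74,000)(1 − t)/1,670,000 = (EBIT − 464,000)(1 − t)/1,180,000.
Cancelling (1 − t) and cross-multiplying: 1,180,000·(EBIT − 74,000) = 1,670,000·(EBIT − 464,000).
Solving, EBIT = (464,000·1,670,000 − 74,000·1,180,000) / (1,670,000 − 1,180,000) = 687,560,000,000 / 490,000 = 1,403,183.67.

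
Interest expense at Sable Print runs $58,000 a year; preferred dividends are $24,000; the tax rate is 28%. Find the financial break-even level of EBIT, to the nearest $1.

Grossing the preferred dividend up to pre-tax terms: $24,000 / (1 − 0.28) = $33,333.33.
EPS = 0 when EBIT covers interest plus the pre-tax preferred burden: $58,000 + $33,333.33 = $91,333.33.

$91,333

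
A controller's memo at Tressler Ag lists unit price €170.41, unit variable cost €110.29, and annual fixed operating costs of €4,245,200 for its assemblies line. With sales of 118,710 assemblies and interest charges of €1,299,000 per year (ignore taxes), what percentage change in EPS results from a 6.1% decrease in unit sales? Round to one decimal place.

-27.3%

Contribution at this volume is 118,710 × €60.12 = €7,136,845.20.
Subtracting fixed costs: EBIT = €7,136,845.20 − €4,245,200 = €2,891,645.20.
After interest of €1,299,000.00, pre-tax earnings = €1,592,645.20.
Degree of combined leverage = contribution ÷ (EBIT − I) = €7,136,845.20 ÷ €1,592,645.20 = 4.4811.
%ΔEPS = DCL × %ΔSales = 4.4811 × -6.1% = -27.3%.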